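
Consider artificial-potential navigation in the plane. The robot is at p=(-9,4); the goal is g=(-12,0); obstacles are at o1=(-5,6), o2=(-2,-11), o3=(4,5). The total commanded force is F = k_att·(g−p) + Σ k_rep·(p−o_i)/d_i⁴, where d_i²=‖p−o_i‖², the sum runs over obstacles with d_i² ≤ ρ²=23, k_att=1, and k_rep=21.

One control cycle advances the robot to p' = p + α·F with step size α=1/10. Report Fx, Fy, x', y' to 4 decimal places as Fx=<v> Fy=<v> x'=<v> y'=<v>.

F_att = 1·(g−p) = 1·(-3,-4) = (-3.0000,-4.0000)
o1: d²=20 ≤ ρ²=23; F_rep = 21·(-4,-2)/20² = (-0.2100,-0.1050)
o2: d²=274 > ρ²=23 → inactive
o3: d²=170 > ρ²=23 → inactive
F = F_att + ΣF_rep = (-3.2100,-4.1050)
p' = p + 1/10·F = (-9.3210,3.5895)

Fx=-3.2100 Fy=-4.1050 x'=-9.3210 y'=3.5895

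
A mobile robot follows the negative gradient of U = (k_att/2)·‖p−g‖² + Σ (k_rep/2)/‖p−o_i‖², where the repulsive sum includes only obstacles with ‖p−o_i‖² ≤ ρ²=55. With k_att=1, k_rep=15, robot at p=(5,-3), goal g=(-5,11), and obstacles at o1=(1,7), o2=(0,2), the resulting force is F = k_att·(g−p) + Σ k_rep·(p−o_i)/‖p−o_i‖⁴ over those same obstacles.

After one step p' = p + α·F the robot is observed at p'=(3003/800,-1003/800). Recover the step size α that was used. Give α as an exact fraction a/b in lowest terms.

α = 1/8

F_att = 1·(g−p) = 1·(-10,14) = (-10.0000,14.0000)
o1: d²=116 > ρ²=55 → inactive
o2: d²=50 ≤ ρ²=55; F_rep = 15·(5,-5)/50² = (0.0300,-0.0300)
F = F_att + ΣF_rep = (-9.9700,13.9700)
Δp = p'−p = (-1.2463,1.7463); α = Δx/Fx = (-997/800) / (-997/100) = 1/8
check: Δy/Fy = (1397/800) / (1397/100) = 1/8 ✓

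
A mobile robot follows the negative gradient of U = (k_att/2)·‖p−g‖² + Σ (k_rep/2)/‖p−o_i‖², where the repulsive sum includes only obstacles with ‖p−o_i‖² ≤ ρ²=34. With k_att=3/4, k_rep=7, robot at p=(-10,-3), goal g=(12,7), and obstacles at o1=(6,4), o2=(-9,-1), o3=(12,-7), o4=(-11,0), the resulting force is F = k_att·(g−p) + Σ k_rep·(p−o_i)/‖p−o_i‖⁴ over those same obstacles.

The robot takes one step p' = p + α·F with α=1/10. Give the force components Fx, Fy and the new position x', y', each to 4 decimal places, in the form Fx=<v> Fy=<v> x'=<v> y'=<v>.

F_att = 3/4·(g−p) = 3/4·(22,10) = (16.5000,7.5000)
o1: d²=305 > ρ²=34 → inactive
o2: d²=5 ≤ ρ²=34; F_rep = 7·(-1,-2)/5² = (-0.2800,-0.5600)
o3: d²=500 > ρ²=34 → inactive
o4: d²=10 ≤ ρ²=34; F_rep = 7·(1,-3)/10² = (0.0700,-0.2100)
F = F_att + ΣF_rep = (16.2900,6.7300)
p' = p + 1/10·F = (-8.3710,-2.3270)

Fx=16.2900 Fy=6.7300 x'=-8.3710 y'=-2.3270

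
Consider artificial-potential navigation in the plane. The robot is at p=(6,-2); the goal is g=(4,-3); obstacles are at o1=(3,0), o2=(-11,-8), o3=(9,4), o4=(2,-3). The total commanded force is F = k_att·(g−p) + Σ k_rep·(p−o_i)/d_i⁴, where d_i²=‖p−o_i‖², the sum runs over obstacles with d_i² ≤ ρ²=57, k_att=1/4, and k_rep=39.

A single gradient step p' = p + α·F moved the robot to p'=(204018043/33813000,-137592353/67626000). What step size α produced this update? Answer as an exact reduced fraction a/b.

α = 1/20

F_att = 1/4·(g−p) = 1/4·(-2,-1) = (-0.5000,-0.2500)
o1: d²=13 ≤ ρ²=57; F_rep = 39·(3,-2)/13² = (0.6923,-0.4615)
o2: d²=325 > ρ²=57 → inactive
o3: d²=45 ≤ ρ²=57; F_rep = 39·(-3,-6)/45² = (-0.0578,-0.1156)
o4: d²=17 ≤ ρ²=57; F_rep = 39·(4,1)/17² = (0.5398,0.1349)
F = F_att + ΣF_rep = (0.6743,-0.6921)
Δp = p'−p = (0.0337,-0.0346); α = Δx/Fx = (1140043/33813000) / (1140043/1690650) = 1/20
check: Δy/Fy = (-2340353/67626000) / (-2340353/3381300) = 1/20 ✓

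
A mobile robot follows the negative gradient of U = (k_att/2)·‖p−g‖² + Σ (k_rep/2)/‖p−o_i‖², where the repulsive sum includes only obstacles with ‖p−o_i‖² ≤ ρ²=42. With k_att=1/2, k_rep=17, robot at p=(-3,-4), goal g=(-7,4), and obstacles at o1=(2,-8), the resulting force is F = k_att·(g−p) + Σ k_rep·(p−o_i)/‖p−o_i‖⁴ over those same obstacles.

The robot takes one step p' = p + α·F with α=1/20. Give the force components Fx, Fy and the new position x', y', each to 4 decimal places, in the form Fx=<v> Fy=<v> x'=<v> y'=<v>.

F_att = 1/2·(g−p) = 1/2·(-4,8) = (-2.0000,4.0000)
o1: d²=41 ≤ ρ²=42; F_rep = 17·(-5,4)/41² = (-0.0506,0.0405)
F = F_att + ΣF_rep = (-2.0506,4.0405)
p' = p + 1/20·F = (-3.1025,-3.7980)

Fx=-2.0506 Fy=4.0405 x'=-3.1025 y'=-3.7980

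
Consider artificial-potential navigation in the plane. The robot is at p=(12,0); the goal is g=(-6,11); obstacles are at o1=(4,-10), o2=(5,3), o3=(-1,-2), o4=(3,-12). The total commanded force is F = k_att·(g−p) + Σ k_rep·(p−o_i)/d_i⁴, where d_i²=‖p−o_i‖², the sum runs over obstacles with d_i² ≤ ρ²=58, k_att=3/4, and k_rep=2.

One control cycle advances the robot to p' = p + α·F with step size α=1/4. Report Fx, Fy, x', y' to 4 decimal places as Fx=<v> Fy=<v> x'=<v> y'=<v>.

Fx=-13.4958 Fy=8.2482 x'=8.6260 y'=2.0621

F_att = 3/4·(g−p) = 3/4·(-18,11) = (-13.5000,8.2500)
o1: d²=164 > ρ²=58 → inactive
o2: d²=58 ≤ ρ²=58; F_rep = 2·(7,-3)/58² = (0.0042,-0.0018)
o3: d²=173 > ρ²=58 → inactive
o4: d²=225 > ρ²=58 → inactive
F = F_att + ΣF_rep = (-13.4958,8.2482)
p' = p + 1/4·F = (8.6260,2.0621)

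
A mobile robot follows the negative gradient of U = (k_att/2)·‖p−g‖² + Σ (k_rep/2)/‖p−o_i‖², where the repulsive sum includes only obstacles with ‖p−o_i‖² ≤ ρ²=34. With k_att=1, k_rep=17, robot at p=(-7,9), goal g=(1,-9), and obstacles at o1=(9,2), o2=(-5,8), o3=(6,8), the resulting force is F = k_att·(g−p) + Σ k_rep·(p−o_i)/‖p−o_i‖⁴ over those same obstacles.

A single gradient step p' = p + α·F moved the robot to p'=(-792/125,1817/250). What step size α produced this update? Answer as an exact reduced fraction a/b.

F_att = 1·(g−p) = 1·(8,-18) = (8.0000,-18.0000)
o1: d²=305 > ρ²=34 → inactive
o2: d²=5 ≤ ρ²=34; F_rep = 17·(-2,1)/5² = (-1.3600,0.6800)
o3: d²=170 > ρ²=34 → inactive
F = F_att + ΣF_rep = (6.6400,-17.3200)
Δp = p'−p = (0.6640,-1.7320); α = Δx/Fx = (83/125) / (166/25) = 1/10
check: Δy/Fy = (-433/250) / (-433/25) = 1/10 ✓

α = 1/10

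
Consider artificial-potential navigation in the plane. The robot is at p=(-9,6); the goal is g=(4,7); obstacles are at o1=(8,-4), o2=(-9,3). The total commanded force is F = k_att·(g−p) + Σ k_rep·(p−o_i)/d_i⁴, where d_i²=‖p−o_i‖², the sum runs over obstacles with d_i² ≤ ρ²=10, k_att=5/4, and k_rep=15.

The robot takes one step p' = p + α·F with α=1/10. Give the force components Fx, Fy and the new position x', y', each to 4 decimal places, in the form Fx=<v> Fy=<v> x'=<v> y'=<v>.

Fx=16.2500 Fy=1.8056 x'=-7.3750 y'=6.1806

F_att = 5/4·(g−p) = 5/4·(13,1) = (16.2500,1.2500)
o1: d²=389 > ρ²=10 → inactive
o2: d²=9 ≤ ρ²=10; F_rep = 15·(0,3)/9² = (0.0000,0.5556)
F = F_att + ΣF_rep = (16.2500,1.8056)
p' = p + 1/10·F = (-7.3750,6.1806)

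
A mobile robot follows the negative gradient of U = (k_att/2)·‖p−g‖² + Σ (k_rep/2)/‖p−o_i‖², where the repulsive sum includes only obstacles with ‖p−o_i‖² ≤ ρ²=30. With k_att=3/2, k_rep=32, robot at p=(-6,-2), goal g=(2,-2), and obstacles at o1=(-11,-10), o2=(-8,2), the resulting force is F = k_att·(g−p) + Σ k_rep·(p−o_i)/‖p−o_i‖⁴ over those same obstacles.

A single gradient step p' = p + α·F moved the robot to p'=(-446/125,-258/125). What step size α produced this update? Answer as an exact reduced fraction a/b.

α = 1/5

F_att = 3/2·(g−p) = 3/2·(8,0) = (12.0000,0.0000)
o1: d²=89 > ρ²=30 → inactive
o2: d²=20 ≤ ρ²=30; F_rep = 32·(2,-4)/20² = (0.1600,-0.3200)
F = F_att + ΣF_rep = (12.1600,-0.3200)
Δp = p'−p = (2.4320,-0.0640); α = Δx/Fx = (304/125) / (304/25) = 1/5
check: Δy/Fy = (-8/125) / (-8/25) = 1/5 ✓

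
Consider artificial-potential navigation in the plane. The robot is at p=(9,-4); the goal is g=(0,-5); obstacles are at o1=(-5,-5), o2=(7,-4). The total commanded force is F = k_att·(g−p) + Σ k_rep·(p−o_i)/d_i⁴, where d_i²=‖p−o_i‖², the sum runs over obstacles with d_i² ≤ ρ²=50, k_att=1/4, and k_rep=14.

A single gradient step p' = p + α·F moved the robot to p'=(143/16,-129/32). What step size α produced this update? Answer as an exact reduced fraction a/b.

F_att = 1/4·(g−p) = 1/4·(-9,-1) = (-2.2500,-0.2500)
o1: d²=197 > ρ²=50 → inactive
o2: d²=4 ≤ ρ²=50; F_rep = 14·(2,0)/4² = (1.7500,0.0000)
F = F_att + ΣF_rep = (-0.5000,-0.2500)
Δp = p'−p = (-0.0625,-0.0312); α = Δx/Fx = (-1/16) / (-1/2) = 1/8
check: Δy/Fy = (-1/32) / (-1/4) = 1/8 ✓

α = 1/8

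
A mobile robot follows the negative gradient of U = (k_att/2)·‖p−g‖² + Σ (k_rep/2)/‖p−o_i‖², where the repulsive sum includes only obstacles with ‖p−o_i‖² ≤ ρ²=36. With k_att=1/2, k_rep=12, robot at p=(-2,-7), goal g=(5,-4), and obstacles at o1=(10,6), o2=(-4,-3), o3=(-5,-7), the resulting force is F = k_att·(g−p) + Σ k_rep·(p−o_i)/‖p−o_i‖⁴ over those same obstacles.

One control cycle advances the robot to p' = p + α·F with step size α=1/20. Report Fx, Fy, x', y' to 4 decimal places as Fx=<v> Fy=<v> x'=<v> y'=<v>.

Fx=4.0044 Fy=1.3800 x'=-1.7998 y'=-6.9310

F_att = 1/2·(g−p) = 1/2·(7,3) = (3.5000,1.5000)
o1: d²=313 > ρ²=36 → inactive
o2: d²=20 ≤ ρ²=36; F_rep = 12·(2,-4)/20² = (0.0600,-0.1200)
o3: d²=9 ≤ ρ²=36; F_rep = 12·(3,0)/9² = (0.4444,0.0000)
F = F_att + ΣF_rep = (4.0044,1.3800)
p' = p + 1/20·F = (-1.7998,-6.9310)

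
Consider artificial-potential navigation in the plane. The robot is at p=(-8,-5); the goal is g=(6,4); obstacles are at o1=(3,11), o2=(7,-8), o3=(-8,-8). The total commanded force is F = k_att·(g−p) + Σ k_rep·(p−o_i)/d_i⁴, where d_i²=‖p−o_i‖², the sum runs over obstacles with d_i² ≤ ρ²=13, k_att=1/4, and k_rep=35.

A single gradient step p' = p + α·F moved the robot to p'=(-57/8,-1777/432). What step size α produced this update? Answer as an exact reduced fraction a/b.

α = 1/4

F_att = 1/4·(g−p) = 1/4·(14,9) = (3.5000,2.2500)
o1: d²=377 > ρ²=13 → inactive
o2: d²=234 > ρ²=13 → inactive
o3: d²=9 ≤ ρ²=13; F_rep = 35·(0,3)/9² = (0.0000,1.2963)
F = F_att + ΣF_rep = (3.5000,3.5463)
Δp = p'−p = (0.8750,0.8866); α = Δx/Fx = (7/8) / (7/2) = 1/4
check: Δy/Fy = (383/432) / (383/108) = 1/4 ✓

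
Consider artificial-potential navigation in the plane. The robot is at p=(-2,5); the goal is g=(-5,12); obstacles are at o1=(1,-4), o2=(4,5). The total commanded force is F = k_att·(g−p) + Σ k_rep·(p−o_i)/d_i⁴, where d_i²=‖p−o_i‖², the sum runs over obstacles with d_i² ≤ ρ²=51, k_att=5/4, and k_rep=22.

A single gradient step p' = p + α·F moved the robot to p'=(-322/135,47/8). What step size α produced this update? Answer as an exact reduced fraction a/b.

F_att = 5/4·(g−p) = 5/4·(-3,7) = (-3.7500,8.7500)
o1: d²=90 > ρ²=51 → inactive
o2: d²=36 ≤ ρ²=51; F_rep = 22·(-6,0)/36² = (-0.1019,0.0000)
F = F_att + ΣF_rep = (-3.8519,8.7500)
Δp = p'−p = (-0.3852,0.8750); α = Δx/Fx = (-52/135) / (-104/27) = 1/10
check: Δy/Fy = (7/8) / (35/4) = 1/10 ✓

α = 1/10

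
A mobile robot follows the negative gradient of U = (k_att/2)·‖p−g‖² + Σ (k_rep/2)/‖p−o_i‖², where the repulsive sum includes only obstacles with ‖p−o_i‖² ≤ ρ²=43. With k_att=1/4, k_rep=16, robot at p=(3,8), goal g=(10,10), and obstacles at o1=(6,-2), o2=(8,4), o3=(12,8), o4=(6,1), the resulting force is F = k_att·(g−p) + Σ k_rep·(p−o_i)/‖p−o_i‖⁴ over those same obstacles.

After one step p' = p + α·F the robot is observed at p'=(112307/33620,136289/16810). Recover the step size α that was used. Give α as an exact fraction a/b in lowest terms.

α = 1/5

F_att = 1/4·(g−p) = 1/4·(7,2) = (1.7500,0.5000)
o1: d²=109 > ρ²=43 → inactive
o2: d²=41 ≤ ρ²=43; F_rep = 16·(-5,4)/41² = (-0.0476,0.0381)
o3: d²=81 > ρ²=43 → inactive
o4: d²=58 > ρ²=43 → inactive
F = F_att + ΣF_rep = (1.7024,0.5381)
Δp = p'−p = (0.3405,0.1076); α = Δx/Fx = (11447/33620) / (11447/6724) = 1/5
check: Δy/Fy = (1809/16810) / (1809/3362) = 1/5 ✓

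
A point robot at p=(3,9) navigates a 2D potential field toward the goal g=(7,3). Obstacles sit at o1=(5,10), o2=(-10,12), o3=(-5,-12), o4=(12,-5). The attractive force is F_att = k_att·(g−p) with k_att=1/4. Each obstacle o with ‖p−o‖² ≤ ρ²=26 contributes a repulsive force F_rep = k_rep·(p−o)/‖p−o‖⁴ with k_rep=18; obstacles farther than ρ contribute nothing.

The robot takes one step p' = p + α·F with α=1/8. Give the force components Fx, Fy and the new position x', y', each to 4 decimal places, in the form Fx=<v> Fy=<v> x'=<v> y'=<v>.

Fx=-0.4400 Fy=-2.2200 x'=2.9450 y'=8.7225

F_att = 1/4·(g−p) = 1/4·(4,-6) = (1.0000,-1.5000)
o1: d²=5 ≤ ρ²=26; F_rep = 18·(-2,-1)/5² = (-1.4400,-0.7200)
o2: d²=178 > ρ²=26 → inactive
o3: d²=505 > ρ²=26 → inactive
o4: d²=277 > ρ²=26 → inactive
F = F_att + ΣF_rep = (-0.4400,-2.2200)
p' = p + 1/8·F = (2.9450,8.7225)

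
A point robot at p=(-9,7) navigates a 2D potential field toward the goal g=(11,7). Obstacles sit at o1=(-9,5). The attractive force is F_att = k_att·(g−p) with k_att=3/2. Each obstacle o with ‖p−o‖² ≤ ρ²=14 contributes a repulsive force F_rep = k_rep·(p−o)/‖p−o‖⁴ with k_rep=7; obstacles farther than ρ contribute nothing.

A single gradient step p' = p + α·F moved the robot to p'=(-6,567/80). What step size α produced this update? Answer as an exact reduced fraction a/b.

α = 1/10

F_att = 3/2·(g−p) = 3/2·(20,0) = (30.0000,0.0000)
o1: d²=4 ≤ ρ²=14; F_rep = 7·(0,2)/4² = (0.0000,0.8750)
F = F_att + ΣF_rep = (30.0000,0.8750)
Δp = p'−p = (3.0000,0.0875); α = Δx/Fx = (3) / (30) = 1/10
check: Δy/Fy = (7/80) / (7/8) = 1/10 ✓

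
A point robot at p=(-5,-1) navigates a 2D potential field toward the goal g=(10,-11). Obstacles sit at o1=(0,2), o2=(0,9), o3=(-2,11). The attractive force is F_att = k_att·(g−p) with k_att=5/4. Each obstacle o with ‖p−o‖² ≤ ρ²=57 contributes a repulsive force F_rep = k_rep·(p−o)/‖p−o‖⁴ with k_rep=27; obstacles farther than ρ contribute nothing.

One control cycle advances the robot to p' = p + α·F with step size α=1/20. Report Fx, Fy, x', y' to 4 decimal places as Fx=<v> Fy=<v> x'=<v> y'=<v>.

F_att = 5/4·(g−p) = 5/4·(15,-10) = (18.7500,-12.5000)
o1: d²=34 ≤ ρ²=57; F_rep = 27·(-5,-3)/34² = (-0.1168,-0.0701)
o2: d²=125 > ρ²=57 → inactive
o3: d²=153 > ρ²=57 → inactive
F = F_att + ΣF_rep = (18.6332,-12.5701)
p' = p + 1/20·F = (-4.0683,-1.6285)

Fx=18.6332 Fy=-12.5701 x'=-4.0683 y'=-1.6285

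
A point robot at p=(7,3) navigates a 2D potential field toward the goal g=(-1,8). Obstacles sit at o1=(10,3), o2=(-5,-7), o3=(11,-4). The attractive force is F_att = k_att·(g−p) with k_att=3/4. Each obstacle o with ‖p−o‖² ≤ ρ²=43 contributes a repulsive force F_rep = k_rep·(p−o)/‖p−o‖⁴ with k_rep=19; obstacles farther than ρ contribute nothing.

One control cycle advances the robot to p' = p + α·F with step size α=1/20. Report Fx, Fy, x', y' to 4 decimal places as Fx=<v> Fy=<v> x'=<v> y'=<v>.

Fx=-6.7037 Fy=3.7500 x'=6.6648 y'=3.1875

F_att = 3/4·(g−p) = 3/4·(-8,5) = (-6.0000,3.7500)
o1: d²=9 ≤ ρ²=43; F_rep = 19·(-3,0)/9² = (-0.7037,0.0000)
o2: d²=244 > ρ²=43 → inactive
o3: d²=65 > ρ²=43 → inactive
F = F_att + ΣF_rep = (-6.7037,3.7500)
p' = p + 1/20·F = (6.6648,3.1875)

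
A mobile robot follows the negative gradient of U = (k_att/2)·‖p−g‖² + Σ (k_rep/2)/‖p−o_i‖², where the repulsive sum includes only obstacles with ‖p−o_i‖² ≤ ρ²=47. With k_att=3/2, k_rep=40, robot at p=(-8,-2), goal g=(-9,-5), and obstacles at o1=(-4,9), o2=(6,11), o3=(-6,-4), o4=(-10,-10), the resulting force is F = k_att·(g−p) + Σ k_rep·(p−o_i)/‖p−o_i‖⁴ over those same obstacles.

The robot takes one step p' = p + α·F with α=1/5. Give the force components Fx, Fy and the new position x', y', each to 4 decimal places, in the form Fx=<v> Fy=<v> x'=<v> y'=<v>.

Fx=-2.7500 Fy=-3.2500 x'=-8.5500 y'=-2.6500

F_att = 3/2·(g−p) = 3/2·(-1,-3) = (-1.5000,-4.5000)
o1: d²=137 > ρ²=47 → inactive
o2: d²=365 > ρ²=47 → inactive
o3: d²=8 ≤ ρ²=47; F_rep = 40·(-2,2)/8² = (-1.2500,1.2500)
o4: d²=68 > ρ²=47 → inactive
F = F_att + ΣF_rep = (-2.7500,-3.2500)
p' = p + 1/5·F = (-8.5500,-2.6500)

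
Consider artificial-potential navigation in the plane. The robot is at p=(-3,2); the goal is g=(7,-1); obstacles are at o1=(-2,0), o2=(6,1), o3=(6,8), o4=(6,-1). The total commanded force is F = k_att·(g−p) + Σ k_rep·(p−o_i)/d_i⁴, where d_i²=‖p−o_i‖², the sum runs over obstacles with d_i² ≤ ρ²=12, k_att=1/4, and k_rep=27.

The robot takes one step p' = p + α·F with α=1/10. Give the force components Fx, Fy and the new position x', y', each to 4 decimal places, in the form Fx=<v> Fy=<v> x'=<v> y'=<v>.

Fx=1.4200 Fy=1.4100 x'=-2.8580 y'=2.1410

F_att = 1/4·(g−p) = 1/4·(10,-3) = (2.5000,-0.7500)
o1: d²=5 ≤ ρ²=12; F_rep = 27·(-1,2)/5² = (-1.0800,2.1600)
o2: d²=82 > ρ²=12 → inactive
o3: d²=117 > ρ²=12 → inactive
o4: d²=90 > ρ²=12 → inactive
F = F_att + ΣF_rep = (1.4200,1.4100)
p' = p + 1/10·F = (-2.8580,2.1410)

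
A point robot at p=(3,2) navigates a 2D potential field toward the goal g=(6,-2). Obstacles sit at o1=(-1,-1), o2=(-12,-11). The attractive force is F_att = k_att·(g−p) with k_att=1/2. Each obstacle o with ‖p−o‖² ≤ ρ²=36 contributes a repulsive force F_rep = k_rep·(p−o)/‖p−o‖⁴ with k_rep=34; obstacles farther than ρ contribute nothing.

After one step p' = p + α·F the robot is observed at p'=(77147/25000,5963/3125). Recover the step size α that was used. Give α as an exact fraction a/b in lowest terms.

α = 1/20

F_att = 1/2·(g−p) = 1/2·(3,-4) = (1.5000,-2.0000)
o1: d²=25 ≤ ρ²=36; F_rep = 34·(4,3)/25² = (0.2176,0.1632)
o2: d²=394 > ρ²=36 → inactive
F = F_att + ΣF_rep = (1.7176,-1.8368)
Δp = p'−p = (0.0859,-0.0918); α = Δx/Fx = (2147/25000) / (2147/1250) = 1/20
check: Δy/Fy = (-287/3125) / (-1148/625) = 1/20 ✓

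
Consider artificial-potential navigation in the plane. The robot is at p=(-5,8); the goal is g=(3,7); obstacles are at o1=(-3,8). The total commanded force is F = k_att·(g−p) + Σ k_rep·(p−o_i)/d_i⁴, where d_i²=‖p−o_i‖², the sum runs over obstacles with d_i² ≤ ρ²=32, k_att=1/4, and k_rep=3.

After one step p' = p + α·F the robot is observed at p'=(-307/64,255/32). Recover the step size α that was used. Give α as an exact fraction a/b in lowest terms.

α = 1/8

F_att = 1/4·(g−p) = 1/4·(8,-1) = (2.0000,-0.2500)
o1: d²=4 ≤ ρ²=32; F_rep = 3·(-2,0)/4² = (-0.3750,0.0000)
F = F_att + ΣF_rep = (1.6250,-0.2500)
Δp = p'−p = (0.2031,-0.0312); α = Δx/Fx = (13/64) / (13/8) = 1/8
check: Δy/Fy = (-1/32) / (-1/4) = 1/8 ✓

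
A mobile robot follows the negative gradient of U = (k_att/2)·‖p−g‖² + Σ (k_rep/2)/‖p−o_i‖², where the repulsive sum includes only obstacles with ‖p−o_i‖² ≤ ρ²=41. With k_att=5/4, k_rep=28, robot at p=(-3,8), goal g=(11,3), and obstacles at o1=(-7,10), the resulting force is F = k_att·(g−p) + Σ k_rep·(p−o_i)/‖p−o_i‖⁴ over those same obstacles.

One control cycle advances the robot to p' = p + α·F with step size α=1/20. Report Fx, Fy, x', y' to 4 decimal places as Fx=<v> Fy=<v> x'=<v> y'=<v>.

F_att = 5/4·(g−p) = 5/4·(14,-5) = (17.5000,-6.2500)
o1: d²=20 ≤ ρ²=41; F_rep = 28·(4,-2)/20² = (0.2800,-0.1400)
F = F_att + ΣF_rep = (17.7800,-6.3900)
p' = p + 1/20·F = (-2.1110,7.6805)

Fx=17.7800 Fy=-6.3900 x'=-2.1110 y'=7.6805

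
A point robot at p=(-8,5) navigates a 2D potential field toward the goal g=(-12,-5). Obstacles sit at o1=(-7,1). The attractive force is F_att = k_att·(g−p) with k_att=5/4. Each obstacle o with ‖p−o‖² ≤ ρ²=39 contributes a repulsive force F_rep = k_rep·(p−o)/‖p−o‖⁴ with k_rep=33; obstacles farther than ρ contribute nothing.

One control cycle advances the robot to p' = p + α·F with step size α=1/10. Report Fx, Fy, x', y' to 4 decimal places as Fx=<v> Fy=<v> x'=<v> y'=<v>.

F_att = 5/4·(g−p) = 5/4·(-4,-10) = (-5.0000,-12.5000)
o1: d²=17 ≤ ρ²=39; F_rep = 33·(-1,4)/17² = (-0.1142,0.4567)
F = F_att + ΣF_rep = (-5.1142,-12.0433)
p' = p + 1/10·F = (-8.5114,3.7957)

Fx=-5.1142 Fy=-12.0433 x'=-8.5114 y'=3.7957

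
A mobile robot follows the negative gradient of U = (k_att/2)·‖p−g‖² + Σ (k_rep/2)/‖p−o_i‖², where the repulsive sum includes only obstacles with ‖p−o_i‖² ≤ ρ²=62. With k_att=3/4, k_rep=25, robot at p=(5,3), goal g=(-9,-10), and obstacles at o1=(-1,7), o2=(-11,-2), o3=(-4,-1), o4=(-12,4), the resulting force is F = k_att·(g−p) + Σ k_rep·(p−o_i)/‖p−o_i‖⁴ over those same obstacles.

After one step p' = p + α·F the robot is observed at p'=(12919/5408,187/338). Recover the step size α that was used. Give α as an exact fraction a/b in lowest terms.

α = 1/4

F_att = 3/4·(g−p) = 3/4·(-14,-13) = (-10.5000,-9.7500)
o1: d²=52 ≤ ρ²=62; F_rep = 25·(6,-4)/52² = (0.0555,-0.0370)
o2: d²=281 > ρ²=62 → inactive
o3: d²=97 > ρ²=62 → inactive
o4: d²=290 > ρ²=62 → inactive
F = F_att + ΣF_rep = (-10.4445,-9.7870)
Δp = p'−p = (-2.6111,-2.4467); α = Δx/Fx = (-14121/5408) / (-14121/1352) = 1/4
check: Δy/Fy = (-827/338) / (-1654/169) = 1/4 ✓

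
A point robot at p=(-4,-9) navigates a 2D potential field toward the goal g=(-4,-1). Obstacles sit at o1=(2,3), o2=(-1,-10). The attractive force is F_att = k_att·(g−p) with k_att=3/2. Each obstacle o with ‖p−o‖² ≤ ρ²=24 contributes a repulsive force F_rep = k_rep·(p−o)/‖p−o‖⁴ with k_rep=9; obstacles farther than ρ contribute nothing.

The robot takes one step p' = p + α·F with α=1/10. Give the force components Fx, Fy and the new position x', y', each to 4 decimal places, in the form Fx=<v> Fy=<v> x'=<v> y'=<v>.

F_att = 3/2·(g−p) = 3/2·(0,8) = (0.0000,12.0000)
o1: d²=180 > ρ²=24 → inactive
o2: d²=10 ≤ ρ²=24; F_rep = 9·(-3,1)/10² = (-0.2700,0.0900)
F = F_att + ΣF_rep = (-0.2700,12.0900)
p' = p + 1/10·F = (-4.0270,-7.7910)

Fx=-0.2700 Fy=12.0900 x'=-4.0270 y'=-7.7910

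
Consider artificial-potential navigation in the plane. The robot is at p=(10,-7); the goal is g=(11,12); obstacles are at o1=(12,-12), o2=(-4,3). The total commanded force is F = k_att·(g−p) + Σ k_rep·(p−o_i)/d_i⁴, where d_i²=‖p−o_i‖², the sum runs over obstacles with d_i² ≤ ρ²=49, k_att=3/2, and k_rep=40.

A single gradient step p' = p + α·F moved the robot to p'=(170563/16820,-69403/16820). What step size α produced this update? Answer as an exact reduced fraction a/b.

F_att = 3/2·(g−p) = 3/2·(1,19) = (1.5000,28.5000)
o1: d²=29 ≤ ρ²=49; F_rep = 40·(-2,5)/29² = (-0.0951,0.2378)
o2: d²=296 > ρ²=49 → inactive
F = F_att + ΣF_rep = (1.4049,28.7378)
Δp = p'−p = (0.1405,2.8738); α = Δx/Fx = (2363/16820) / (2363/1682) = 1/10
check: Δy/Fy = (48337/16820) / (48337/1682) = 1/10 ✓

α = 1/10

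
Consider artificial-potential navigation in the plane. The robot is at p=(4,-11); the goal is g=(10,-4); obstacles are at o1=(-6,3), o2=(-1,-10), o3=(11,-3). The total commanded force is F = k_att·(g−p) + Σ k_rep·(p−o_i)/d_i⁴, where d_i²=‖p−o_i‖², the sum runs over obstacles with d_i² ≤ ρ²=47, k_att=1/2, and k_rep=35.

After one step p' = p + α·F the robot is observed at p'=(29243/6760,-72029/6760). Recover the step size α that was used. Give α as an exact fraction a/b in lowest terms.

F_att = 1/2·(g−p) = 1/2·(6,7) = (3.0000,3.5000)
o1: d²=296 > ρ²=47 → inactive
o2: d²=26 ≤ ρ²=47; F_rep = 35·(5,-1)/26² = (0.2589,-0.0518)
o3: d²=113 > ρ²=47 → inactive
F = F_att + ΣF_rep = (3.2589,3.4482)
Δp = p'−p = (0.3259,0.3448); α = Δx/Fx = (2203/6760) / (2203/676) = 1/10
check: Δy/Fy = (2331/6760) / (2331/676) = 1/10 ✓

α = 1/10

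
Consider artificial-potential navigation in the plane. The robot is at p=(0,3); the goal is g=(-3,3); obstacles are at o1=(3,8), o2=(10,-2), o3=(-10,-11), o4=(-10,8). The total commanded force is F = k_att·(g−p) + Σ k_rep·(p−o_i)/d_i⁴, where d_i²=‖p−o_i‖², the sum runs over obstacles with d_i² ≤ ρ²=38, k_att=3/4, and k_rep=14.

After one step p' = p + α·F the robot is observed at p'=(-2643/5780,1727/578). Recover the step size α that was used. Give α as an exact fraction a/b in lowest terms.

α = 1/5

F_att = 3/4·(g−p) = 3/4·(-3,0) = (-2.2500,0.0000)
o1: d²=34 ≤ ρ²=38; F_rep = 14·(-3,-5)/34² = (-0.0363,-0.0606)
o2: d²=125 > ρ²=38 → inactive
o3: d²=296 > ρ²=38 → inactive
o4: d²=125 > ρ²=38 → inactive
F = F_att + ΣF_rep = (-2.2863,-0.0606)
Δp = p'−p = (-0.4573,-0.0121); α = Δx/Fx = (-2643/5780) / (-2643/1156) = 1/5
check: Δy/Fy = (-7/578) / (-35/578) = 1/5 ✓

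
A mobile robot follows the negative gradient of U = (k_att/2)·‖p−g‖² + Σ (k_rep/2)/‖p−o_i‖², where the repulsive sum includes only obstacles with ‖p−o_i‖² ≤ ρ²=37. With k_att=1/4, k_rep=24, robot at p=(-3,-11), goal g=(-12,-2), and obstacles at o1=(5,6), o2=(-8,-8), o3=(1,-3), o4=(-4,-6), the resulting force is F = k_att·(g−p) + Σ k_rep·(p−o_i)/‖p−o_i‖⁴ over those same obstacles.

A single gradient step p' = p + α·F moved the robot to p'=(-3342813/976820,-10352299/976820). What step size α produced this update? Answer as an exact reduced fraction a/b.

F_att = 1/4·(g−p) = 1/4·(-9,9) = (-2.2500,2.2500)
o1: d²=353 > ρ²=37 → inactive
o2: d²=34 ≤ ρ²=37; F_rep = 24·(5,-3)/34² = (0.1038,-0.0623)
o3: d²=80 > ρ²=37 → inactive
o4: d²=26 ≤ ρ²=37; F_rep = 24·(1,-5)/26² = (0.0355,-0.1775)
F = F_att + ΣF_rep = (-2.1107,2.0102)
Δp = p'−p = (-0.4221,0.4020); α = Δx/Fx = (-412353/976820) / (-412353/195364) = 1/5
check: Δy/Fy = (392721/976820) / (392721/195364) = 1/5 ✓

α = 1/5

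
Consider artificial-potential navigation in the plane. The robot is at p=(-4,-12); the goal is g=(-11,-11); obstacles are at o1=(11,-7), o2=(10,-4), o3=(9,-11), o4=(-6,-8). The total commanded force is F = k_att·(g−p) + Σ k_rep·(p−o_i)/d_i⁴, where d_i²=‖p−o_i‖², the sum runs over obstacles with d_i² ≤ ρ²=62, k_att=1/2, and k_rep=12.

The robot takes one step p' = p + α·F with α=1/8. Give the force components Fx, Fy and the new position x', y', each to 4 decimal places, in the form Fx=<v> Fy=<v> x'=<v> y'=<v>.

Fx=-3.4400 Fy=0.3800 x'=-4.4300 y'=-11.9525

F_att = 1/2·(g−p) = 1/2·(-7,1) = (-3.5000,0.5000)
o1: d²=250 > ρ²=62 → inactive
o2: d²=260 > ρ²=62 → inactive
o3: d²=170 > ρ²=62 → inactive
o4: d²=20 ≤ ρ²=62; F_rep = 12·(2,-4)/20² = (0.0600,-0.1200)
F = F_att + ΣF_rep = (-3.4400,0.3800)
p' = p + 1/8·F = (-4.4300,-11.9525)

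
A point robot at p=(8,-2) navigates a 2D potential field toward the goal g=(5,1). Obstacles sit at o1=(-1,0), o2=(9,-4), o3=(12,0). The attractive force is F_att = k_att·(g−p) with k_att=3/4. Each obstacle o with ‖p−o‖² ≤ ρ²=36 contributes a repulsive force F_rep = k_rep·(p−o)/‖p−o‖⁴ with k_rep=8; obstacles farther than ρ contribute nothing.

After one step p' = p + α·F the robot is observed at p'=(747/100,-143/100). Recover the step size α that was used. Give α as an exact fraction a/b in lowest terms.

α = 1/5

F_att = 3/4·(g−p) = 3/4·(-3,3) = (-2.2500,2.2500)
o1: d²=85 > ρ²=36 → inactive
o2: d²=5 ≤ ρ²=36; F_rep = 8·(-1,2)/5² = (-0.3200,0.6400)
o3: d²=20 ≤ ρ²=36; F_rep = 8·(-4,-2)/20² = (-0.0800,-0.0400)
F = F_att + ΣF_rep = (-2.6500,2.8500)
Δp = p'−p = (-0.5300,0.5700); α = Δx/Fx = (-53/100) / (-53/20) = 1/5
check: Δy/Fy = (57/100) / (57/20) = 1/5 ✓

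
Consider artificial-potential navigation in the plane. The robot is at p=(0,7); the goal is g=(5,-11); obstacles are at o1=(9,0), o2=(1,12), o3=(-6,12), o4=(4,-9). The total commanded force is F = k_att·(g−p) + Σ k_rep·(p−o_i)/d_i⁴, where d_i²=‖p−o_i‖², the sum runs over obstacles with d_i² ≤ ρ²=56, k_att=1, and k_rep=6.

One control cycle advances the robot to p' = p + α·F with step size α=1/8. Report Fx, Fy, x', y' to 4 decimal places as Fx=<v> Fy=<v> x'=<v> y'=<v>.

F_att = 1·(g−p) = 1·(5,-18) = (5.0000,-18.0000)
o1: d²=130 > ρ²=56 → inactive
o2: d²=26 ≤ ρ²=56; F_rep = 6·(-1,-5)/26² = (-0.0089,-0.0444)
o3: d²=61 > ρ²=56 → inactive
o4: d²=272 > ρ²=56 → inactive
F = F_att + ΣF_rep = (4.9911,-18.0444)
p' = p + 1/8·F = (0.6239,4.7445)

Fx=4.9911 Fy=-18.0444 x'=0.6239 y'=4.7445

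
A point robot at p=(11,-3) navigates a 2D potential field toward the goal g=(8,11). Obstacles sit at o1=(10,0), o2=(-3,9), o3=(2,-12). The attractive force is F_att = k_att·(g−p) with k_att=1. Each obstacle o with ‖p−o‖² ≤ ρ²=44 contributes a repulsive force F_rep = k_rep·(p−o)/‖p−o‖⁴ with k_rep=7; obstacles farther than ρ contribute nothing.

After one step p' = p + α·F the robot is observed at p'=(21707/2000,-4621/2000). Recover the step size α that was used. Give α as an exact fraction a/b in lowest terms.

F_att = 1·(g−p) = 1·(-3,14) = (-3.0000,14.0000)
o1: d²=10 ≤ ρ²=44; F_rep = 7·(1,-3)/10² = (0.0700,-0.2100)
o2: d²=340 > ρ²=44 → inactive
o3: d²=162 > ρ²=44 → inactive
F = F_att + ΣF_rep = (-2.9300,13.7900)
Δp = p'−p = (-0.1465,0.6895); α = Δx/Fx = (-293/2000) / (-293/100) = 1/20
check: Δy/Fy = (1379/2000) / (1379/100) = 1/20 ✓

α = 1/20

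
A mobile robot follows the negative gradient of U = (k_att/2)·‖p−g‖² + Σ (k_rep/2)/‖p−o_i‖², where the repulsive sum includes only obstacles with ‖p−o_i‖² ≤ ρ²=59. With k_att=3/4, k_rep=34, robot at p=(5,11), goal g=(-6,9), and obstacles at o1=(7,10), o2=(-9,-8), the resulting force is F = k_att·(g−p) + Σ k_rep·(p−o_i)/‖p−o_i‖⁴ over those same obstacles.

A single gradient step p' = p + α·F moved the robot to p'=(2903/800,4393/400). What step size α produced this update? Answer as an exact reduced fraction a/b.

α = 1/8

F_att = 3/4·(g−p) = 3/4·(-11,-2) = (-8.2500,-1.5000)
o1: d²=5 ≤ ρ²=59; F_rep = 34·(-2,1)/5² = (-2.7200,1.3600)
o2: d²=557 > ρ²=59 → inactive
F = F_att + ΣF_rep = (-10.9700,-0.1400)
Δp = p'−p = (-1.3713,-0.0175); α = Δx/Fx = (-1097/800) / (-1097/100) = 1/8
check: Δy/Fy = (-7/400) / (-7/50) = 1/8 ✓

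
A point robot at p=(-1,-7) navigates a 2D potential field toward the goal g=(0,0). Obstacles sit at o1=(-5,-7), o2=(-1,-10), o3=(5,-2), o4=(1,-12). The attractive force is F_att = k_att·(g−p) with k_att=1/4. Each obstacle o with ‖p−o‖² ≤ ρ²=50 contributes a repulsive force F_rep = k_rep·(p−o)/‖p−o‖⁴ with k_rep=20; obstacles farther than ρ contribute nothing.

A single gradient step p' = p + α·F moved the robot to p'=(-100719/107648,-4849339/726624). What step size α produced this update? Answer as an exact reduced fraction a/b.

α = 1/8

F_att = 1/4·(g−p) = 1/4·(1,7) = (0.2500,1.7500)
o1: d²=16 ≤ ρ²=50; F_rep = 20·(4,0)/16² = (0.3125,0.0000)
o2: d²=9 ≤ ρ²=50; F_rep = 20·(0,3)/9² = (0.0000,0.7407)
o3: d²=61 > ρ²=50 → inactive
o4: d²=29 ≤ ρ²=50; F_rep = 20·(-2,5)/29² = (-0.0476,0.1189)
F = F_att + ΣF_rep = (0.5149,2.6096)
Δp = p'−p = (0.0644,0.3262); α = Δx/Fx = (6929/107648) / (6929/13456) = 1/8
check: Δy/Fy = (237029/726624) / (237029/90828) = 1/8 ✓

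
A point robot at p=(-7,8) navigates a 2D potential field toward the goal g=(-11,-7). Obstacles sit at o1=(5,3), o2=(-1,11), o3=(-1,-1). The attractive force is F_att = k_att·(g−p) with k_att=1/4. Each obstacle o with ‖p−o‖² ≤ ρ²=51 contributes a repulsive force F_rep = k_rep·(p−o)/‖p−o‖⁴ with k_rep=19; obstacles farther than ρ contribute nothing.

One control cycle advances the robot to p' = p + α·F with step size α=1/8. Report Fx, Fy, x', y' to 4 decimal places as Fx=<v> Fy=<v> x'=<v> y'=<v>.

Fx=-1.0563 Fy=-3.7781 x'=-7.1320 y'=7.5277

F_att = 1/4·(g−p) = 1/4·(-4,-15) = (-1.0000,-3.7500)
o1: d²=169 > ρ²=51 → inactive
o2: d²=45 ≤ ρ²=51; F_rep = 19·(-6,-3)/45² = (-0.0563,-0.0281)
o3: d²=117 > ρ²=51 → inactive
F = F_att + ΣF_rep = (-1.0563,-3.7781)
p' = p + 1/8·F = (-7.1320,7.5277)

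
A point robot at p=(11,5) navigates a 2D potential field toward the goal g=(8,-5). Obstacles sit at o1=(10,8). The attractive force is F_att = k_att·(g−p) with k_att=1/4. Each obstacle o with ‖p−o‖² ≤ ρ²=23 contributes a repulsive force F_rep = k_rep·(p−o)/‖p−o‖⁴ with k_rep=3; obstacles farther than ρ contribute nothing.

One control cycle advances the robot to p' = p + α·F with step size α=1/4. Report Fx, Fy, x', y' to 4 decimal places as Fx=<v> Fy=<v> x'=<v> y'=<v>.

F_att = 1/4·(g−p) = 1/4·(-3,-10) = (-0.7500,-2.5000)
o1: d²=10 ≤ ρ²=23; F_rep = 3·(1,-3)/10² = (0.0300,-0.0900)
F = F_att + ΣF_rep = (-0.7200,-2.5900)
p' = p + 1/4·F = (10.8200,4.3525)

Fx=-0.7200 Fy=-2.5900 x'=10.8200 y'=4.3525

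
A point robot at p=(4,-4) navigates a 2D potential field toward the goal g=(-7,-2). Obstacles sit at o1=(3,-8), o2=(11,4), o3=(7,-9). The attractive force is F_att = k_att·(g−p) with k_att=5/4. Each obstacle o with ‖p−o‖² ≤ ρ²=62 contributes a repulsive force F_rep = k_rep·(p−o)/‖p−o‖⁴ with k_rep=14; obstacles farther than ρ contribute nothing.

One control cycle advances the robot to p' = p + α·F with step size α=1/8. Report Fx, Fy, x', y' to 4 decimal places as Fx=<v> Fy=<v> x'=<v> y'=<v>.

Fx=-13.7379 Fy=2.7543 x'=2.2828 y'=-3.6557

F_att = 5/4·(g−p) = 5/4·(-11,2) = (-13.7500,2.5000)
o1: d²=17 ≤ ρ²=62; F_rep = 14·(1,4)/17² = (0.0484,0.1938)
o2: d²=113 > ρ²=62 → inactive
o3: d²=34 ≤ ρ²=62; F_rep = 14·(-3,5)/34² = (-0.0363,0.0606)
F = F_att + ΣF_rep = (-13.7379,2.7543)
p' = p + 1/8·F = (2.2828,-3.6557)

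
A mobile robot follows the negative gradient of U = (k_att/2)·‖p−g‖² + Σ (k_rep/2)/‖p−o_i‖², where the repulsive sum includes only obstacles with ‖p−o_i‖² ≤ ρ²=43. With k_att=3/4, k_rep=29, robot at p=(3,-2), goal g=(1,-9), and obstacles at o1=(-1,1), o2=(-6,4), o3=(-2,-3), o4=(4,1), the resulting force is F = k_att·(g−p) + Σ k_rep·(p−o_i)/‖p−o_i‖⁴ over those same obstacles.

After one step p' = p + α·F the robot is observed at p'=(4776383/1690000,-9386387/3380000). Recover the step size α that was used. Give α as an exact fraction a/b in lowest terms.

α = 1/8

F_att = 3/4·(g−p) = 3/4·(-2,-7) = (-1.5000,-5.2500)
o1: d²=25 ≤ ρ²=43; F_rep = 29·(4,-3)/25² = (0.1856,-0.1392)
o2: d²=117 > ρ²=43 → inactive
o3: d²=26 ≤ ρ²=43; F_rep = 29·(5,1)/26² = (0.2145,0.0429)
o4: d²=10 ≤ ρ²=43; F_rep = 29·(-1,-3)/10² = (-0.2900,-0.8700)
F = F_att + ΣF_rep = (-1.3899,-6.2163)
Δp = p'−p = (-0.1737,-0.7770); α = Δx/Fx = (-293617/1690000) / (-293617/211250) = 1/8
check: Δy/Fy = (-2626387/3380000) / (-2626387/422500) = 1/8 ✓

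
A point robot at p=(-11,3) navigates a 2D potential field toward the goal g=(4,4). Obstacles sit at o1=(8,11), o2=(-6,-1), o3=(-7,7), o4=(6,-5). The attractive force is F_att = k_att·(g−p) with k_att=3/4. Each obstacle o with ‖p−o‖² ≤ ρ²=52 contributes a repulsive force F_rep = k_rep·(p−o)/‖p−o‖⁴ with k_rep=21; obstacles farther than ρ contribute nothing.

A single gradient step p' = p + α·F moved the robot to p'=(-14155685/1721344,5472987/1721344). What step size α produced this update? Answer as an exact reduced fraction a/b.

α = 1/4

F_att = 3/4·(g−p) = 3/4·(15,1) = (11.2500,0.7500)
o1: d²=425 > ρ²=52 → inactive
o2: d²=41 ≤ ρ²=52; F_rep = 21·(-5,4)/41² = (-0.0625,0.0500)
o3: d²=32 ≤ ρ²=52; F_rep = 21·(-4,-4)/32² = (-0.0820,-0.0820)
o4: d²=353 > ρ²=52 → inactive
F = F_att + ΣF_rep = (11.1055,0.7179)
Δp = p'−p = (2.7764,0.1795); α = Δx/Fx = (4779099/1721344) / (4779099/430336) = 1/4
check: Δy/Fy = (308955/1721344) / (308955/430336) = 1/4 ✓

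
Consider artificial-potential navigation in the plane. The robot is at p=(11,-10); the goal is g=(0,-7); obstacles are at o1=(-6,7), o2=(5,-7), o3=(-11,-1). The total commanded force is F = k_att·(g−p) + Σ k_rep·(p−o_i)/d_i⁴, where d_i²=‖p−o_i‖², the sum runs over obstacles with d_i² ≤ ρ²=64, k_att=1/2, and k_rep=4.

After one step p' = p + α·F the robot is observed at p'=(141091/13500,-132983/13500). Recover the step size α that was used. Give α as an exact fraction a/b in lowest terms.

F_att = 1/2·(g−p) = 1/2·(-11,3) = (-5.5000,1.5000)
o1: d²=578 > ρ²=64 → inactive
o2: d²=45 ≤ ρ²=64; F_rep = 4·(6,-3)/45² = (0.0119,-0.0059)
o3: d²=565 > ρ²=64 → inactive
F = F_att + ΣF_rep = (-5.4881,1.4941)
Δp = p'−p = (-0.5488,0.1494); α = Δx/Fx = (-7409/13500) / (-7409/1350) = 1/10
check: Δy/Fy = (2017/13500) / (2017/1350) = 1/10 ✓

α = 1/10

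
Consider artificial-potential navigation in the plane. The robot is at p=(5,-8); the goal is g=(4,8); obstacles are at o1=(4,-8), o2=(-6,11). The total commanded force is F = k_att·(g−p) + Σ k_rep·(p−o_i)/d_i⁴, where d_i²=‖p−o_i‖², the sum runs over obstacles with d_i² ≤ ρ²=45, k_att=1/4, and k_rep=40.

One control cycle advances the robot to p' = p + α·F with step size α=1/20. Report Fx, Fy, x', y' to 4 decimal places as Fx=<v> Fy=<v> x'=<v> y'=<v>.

F_att = 1/4·(g−p) = 1/4·(-1,16) = (-0.2500,4.0000)
o1: d²=1 ≤ ρ²=45; F_rep = 40·(1,0)/1² = (40.0000,0.0000)
o2: d²=482 > ρ²=45 → inactive
F = F_att + ΣF_rep = (39.7500,4.0000)
p' = p + 1/20·F = (6.9875,-7.8000)

Fx=39.7500 Fy=4.0000 x'=6.9875 y'=-7.8000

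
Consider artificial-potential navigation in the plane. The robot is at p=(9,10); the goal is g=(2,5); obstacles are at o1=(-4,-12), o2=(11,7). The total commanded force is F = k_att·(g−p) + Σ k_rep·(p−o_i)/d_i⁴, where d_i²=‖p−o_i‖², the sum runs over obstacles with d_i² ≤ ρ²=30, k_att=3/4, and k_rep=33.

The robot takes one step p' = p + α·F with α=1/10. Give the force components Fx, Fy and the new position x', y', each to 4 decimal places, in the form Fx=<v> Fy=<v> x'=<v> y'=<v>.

F_att = 3/4·(g−p) = 3/4·(-7,-5) = (-5.2500,-3.7500)
o1: d²=653 > ρ²=30 → inactive
o2: d²=13 ≤ ρ²=30; F_rep = 33·(-2,3)/13² = (-0.3905,0.5858)
F = F_att + ΣF_rep = (-5.6405,-3.1642)
p' = p + 1/10·F = (8.4359,9.6836)

Fx=-5.6405 Fy=-3.1642 x'=8.4359 y'=9.6836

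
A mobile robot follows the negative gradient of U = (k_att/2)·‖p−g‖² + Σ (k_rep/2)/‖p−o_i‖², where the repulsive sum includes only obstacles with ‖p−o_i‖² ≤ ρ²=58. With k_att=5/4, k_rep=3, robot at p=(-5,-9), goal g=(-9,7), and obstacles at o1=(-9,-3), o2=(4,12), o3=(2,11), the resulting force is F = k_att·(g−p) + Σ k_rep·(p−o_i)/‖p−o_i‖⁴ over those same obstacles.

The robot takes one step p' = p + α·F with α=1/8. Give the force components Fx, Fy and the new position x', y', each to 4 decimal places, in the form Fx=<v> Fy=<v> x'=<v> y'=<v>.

Fx=-4.9956 Fy=19.9933 x'=-5.6244 y'=-6.5008

F_att = 5/4·(g−p) = 5/4·(-4,16) = (-5.0000,20.0000)
o1: d²=52 ≤ ρ²=58; F_rep = 3·(4,-6)/52² = (0.0044,-0.0067)
o2: d²=522 > ρ²=58 → inactive
o3: d²=449 > ρ²=58 → inactive
F = F_att + ΣF_rep = (-4.9956,19.9933)
p' = p + 1/8·F = (-5.6244,-6.5008)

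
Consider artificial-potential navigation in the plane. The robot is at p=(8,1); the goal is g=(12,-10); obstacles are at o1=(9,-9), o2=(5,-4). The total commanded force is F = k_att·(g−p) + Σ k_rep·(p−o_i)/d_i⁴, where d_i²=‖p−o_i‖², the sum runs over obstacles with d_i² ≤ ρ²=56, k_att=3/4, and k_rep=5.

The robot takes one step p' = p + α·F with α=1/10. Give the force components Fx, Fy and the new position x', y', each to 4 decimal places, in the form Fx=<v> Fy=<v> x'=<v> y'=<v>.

Fx=3.0130 Fy=-8.2284 x'=8.3013 y'=0.1772

F_att = 3/4·(g−p) = 3/4·(4,-11) = (3.0000,-8.2500)
o1: d²=101 > ρ²=56 → inactive
o2: d²=34 ≤ ρ²=56; F_rep = 5·(3,5)/34² = (0.0130,0.0216)
F = F_att + ΣF_rep = (3.0130,-8.2284)
p' = p + 1/10·F = (8.3013,0.1772)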